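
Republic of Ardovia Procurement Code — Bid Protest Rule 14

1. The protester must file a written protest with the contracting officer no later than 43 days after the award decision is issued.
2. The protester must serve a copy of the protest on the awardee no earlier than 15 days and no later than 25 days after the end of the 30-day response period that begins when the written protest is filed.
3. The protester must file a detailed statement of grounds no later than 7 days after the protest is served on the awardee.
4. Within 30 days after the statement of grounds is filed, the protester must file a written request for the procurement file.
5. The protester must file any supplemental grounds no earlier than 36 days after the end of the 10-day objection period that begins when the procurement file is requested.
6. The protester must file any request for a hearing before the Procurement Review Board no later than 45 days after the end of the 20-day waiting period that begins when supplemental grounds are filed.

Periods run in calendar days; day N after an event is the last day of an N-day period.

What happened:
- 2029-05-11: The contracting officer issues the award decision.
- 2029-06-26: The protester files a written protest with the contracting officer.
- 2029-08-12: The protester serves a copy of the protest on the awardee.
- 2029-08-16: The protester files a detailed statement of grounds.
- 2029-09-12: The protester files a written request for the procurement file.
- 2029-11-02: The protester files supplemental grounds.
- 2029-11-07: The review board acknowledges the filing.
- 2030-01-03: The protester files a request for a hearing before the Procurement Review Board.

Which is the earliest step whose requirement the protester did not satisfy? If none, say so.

Step 1: 43 days after 2029-05-11 (when the award decision is issued) is 2029-06-23; 2029-06-26 misses that deadline by 3 days.

Step 1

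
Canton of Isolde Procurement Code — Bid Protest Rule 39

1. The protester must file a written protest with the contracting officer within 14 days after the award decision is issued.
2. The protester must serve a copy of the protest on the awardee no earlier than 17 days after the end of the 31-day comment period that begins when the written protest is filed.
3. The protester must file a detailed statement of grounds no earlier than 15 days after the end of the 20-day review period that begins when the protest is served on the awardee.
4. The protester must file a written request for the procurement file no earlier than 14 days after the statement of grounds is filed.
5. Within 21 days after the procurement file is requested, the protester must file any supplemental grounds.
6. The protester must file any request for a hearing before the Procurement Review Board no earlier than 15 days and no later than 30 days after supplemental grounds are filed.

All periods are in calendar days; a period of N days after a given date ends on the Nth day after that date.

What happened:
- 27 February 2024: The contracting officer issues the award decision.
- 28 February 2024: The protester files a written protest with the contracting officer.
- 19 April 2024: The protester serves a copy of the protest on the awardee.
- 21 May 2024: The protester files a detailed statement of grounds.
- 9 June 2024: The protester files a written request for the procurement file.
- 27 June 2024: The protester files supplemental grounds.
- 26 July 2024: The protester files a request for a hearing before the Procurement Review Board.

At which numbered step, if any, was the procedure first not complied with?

Step 1: 14 days after 27 February 2024 (when the award decision is issued) is 12 March 2024; 28 February 2024 is within that limit.
Step 2: the earliest permitted date is 17 days after 30 March 2024 (end of the 31-day comment period, which began when the written protest is filed on 28 February 2024), i.e. 16 April 2024; 19 April 2024 is on or after that date.
Step 3: the earliest permitted date is 15 days after 9 May 2024 (end of the 20-day review period, which began when the protest is served on the awardee on 19 April 2024), i.e. 24 May 2024; acted on 21 May 2024, 3 days prematurely.
The analysis stops there.

Step 3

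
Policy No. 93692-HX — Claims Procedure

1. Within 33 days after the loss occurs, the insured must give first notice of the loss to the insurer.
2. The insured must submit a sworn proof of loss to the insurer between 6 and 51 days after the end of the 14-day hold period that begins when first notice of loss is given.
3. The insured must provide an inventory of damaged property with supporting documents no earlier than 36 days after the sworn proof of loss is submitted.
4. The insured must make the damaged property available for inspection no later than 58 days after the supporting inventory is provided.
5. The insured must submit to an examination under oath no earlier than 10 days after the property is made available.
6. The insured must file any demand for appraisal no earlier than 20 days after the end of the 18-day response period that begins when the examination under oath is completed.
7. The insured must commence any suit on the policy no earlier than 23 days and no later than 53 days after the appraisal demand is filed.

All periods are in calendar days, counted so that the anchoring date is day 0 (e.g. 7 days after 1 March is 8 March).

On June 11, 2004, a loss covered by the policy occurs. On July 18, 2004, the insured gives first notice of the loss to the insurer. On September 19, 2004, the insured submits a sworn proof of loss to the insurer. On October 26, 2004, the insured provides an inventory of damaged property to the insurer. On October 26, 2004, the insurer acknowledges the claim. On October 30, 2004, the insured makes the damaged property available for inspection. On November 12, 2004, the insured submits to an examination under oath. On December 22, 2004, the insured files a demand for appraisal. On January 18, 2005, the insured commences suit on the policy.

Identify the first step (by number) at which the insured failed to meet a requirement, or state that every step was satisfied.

Step 1

Step 1: 33 days after June 11, 2004 (when the loss occurs) is July 14, 2004; not done until July 18, 2004, 4 days after the deadline.
The procedure was therefore not followed at step 1.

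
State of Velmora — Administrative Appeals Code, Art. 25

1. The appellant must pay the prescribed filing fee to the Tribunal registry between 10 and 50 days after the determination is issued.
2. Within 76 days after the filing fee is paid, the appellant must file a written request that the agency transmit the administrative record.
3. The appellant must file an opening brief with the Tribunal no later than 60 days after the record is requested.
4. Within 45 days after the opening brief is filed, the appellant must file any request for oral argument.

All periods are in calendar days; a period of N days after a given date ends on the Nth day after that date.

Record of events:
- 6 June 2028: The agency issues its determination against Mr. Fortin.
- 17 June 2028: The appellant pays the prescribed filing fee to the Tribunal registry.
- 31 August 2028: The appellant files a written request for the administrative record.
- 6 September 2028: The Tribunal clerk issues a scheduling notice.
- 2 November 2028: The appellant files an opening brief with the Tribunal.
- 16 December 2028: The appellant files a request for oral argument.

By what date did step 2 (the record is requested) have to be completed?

Step 2 runs from 17 June 2028, when the filing fee is paid. 76 days after 17 June 2028 is 1 September 2028.

1 September 2028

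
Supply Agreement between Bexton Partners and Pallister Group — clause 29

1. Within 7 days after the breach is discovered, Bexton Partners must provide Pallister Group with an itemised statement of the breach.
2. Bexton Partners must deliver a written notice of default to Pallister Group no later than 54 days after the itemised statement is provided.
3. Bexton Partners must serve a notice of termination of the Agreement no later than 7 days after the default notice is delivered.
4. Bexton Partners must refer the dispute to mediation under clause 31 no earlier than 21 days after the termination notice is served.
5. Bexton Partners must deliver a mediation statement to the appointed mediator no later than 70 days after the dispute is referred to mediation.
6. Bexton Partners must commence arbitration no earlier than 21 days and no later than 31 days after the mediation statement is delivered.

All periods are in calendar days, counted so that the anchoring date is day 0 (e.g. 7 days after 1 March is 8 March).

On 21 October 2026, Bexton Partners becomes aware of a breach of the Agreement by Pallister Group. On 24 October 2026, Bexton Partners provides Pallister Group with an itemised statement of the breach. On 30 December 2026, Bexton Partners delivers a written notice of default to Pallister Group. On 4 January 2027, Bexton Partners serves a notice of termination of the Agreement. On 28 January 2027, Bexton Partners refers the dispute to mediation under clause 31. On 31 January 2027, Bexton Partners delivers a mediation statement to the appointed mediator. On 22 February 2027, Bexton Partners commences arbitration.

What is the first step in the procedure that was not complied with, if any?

Step 2

(1) due by 21 October 2026 + 7 days = 28 October 2026; 24 October 2026 is within that limit.
(2) due by 24 October 2026 + 54 days = 17 December 2026; done 30 December 2026 — 13 days late.
The analysis stops there.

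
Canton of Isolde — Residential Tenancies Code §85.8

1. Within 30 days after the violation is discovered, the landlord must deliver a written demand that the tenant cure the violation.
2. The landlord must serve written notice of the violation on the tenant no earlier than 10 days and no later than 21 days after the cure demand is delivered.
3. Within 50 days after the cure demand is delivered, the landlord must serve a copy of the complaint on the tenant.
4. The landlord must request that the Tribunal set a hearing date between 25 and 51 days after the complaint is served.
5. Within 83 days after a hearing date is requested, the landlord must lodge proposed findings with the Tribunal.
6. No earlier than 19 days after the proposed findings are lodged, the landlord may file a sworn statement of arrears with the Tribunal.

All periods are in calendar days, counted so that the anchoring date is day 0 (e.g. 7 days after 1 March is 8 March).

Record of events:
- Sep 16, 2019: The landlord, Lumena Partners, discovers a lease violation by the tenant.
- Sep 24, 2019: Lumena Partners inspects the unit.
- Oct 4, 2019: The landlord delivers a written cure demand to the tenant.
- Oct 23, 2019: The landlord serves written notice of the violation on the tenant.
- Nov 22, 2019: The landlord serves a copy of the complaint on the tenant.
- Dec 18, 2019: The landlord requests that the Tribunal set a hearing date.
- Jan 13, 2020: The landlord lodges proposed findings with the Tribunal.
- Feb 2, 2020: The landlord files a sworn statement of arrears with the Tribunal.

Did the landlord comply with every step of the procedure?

Step 1: 30 days after Sep 16, 2019 (when the violation is discovered) is Oct 16, 2019; done Oct 4, 2019 — timely.
Step 2: the window is 10–21 days after Oct 4, 2019 (when the cure demand is delivered), so Oct 14, 2019 through Oct 25, 2019; Oct 23, 2019 falls inside that range.
Step 3: 50 days after Oct 4, 2019 (when the cure demand is delivered) is Nov 23, 2019; completed Nov 22, 2019, before the deadline.
Step 4: the window is 25–51 days after Nov 22, 2019 (when the complaint is served), so Dec 17, 2019 through Jan 12, 2020; Dec 18, 2019 falls inside that range.
Step 5: 83 days after Dec 18, 2019 (when a hearing date is requested) is Mar 10, 2020; completed Jan 13, 2020, before the deadline.
Step 6: the earliest permitted date is 19 days after Jan 13, 2020 (when the proposed findings are lodged), i.e. Feb 1, 2020; done Feb 2, 2020, after the minimum wait.

Yes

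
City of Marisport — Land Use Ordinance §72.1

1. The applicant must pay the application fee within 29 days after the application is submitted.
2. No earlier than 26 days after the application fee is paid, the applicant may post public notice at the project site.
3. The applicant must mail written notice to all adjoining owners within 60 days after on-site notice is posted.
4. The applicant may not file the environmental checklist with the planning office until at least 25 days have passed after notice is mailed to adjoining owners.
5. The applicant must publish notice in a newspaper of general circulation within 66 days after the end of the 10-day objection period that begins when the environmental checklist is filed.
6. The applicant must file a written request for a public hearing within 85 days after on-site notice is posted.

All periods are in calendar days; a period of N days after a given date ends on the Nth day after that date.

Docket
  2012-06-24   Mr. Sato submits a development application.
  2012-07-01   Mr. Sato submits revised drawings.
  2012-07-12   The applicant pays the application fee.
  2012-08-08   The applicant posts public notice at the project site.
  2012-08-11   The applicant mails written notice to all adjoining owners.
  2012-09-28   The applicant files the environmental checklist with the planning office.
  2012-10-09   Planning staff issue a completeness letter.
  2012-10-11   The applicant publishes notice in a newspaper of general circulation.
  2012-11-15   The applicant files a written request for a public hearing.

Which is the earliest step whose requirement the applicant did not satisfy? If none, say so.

Step 6

Step 1: 29 days after 2012-06-24 (when the application is submitted) is 2012-07-23; done 2012-07-12 — timely.
Step 2: the earliest permitted date is 26 days after 2012-07-12 (when the application fee is paid), i.e. 2012-08-07; 2012-08-08 is on or after that date.
Step 3: 60 days after 2012-08-08 (when on-site notice is posted) is 2012-10-07; done 2012-08-11 — timely.
Step 4: the earliest permitted date is 25 days after 2012-08-11 (when notice is mailed to adjoining owners), i.e. 2012-09-05; done 2012-09-28, after the minimum wait.
Step 5: 66 days after 2012-10-08 (end of the 10-day objection period, which began when the environmental checklist is filed on 2012-09-28) is 2012-12-13; 2012-10-11 is within that limit.
Step 6: 85 days after 2012-08-08 (when on-site notice is posted) is 2012-11-01; done 2012-11-15 — 14 days late.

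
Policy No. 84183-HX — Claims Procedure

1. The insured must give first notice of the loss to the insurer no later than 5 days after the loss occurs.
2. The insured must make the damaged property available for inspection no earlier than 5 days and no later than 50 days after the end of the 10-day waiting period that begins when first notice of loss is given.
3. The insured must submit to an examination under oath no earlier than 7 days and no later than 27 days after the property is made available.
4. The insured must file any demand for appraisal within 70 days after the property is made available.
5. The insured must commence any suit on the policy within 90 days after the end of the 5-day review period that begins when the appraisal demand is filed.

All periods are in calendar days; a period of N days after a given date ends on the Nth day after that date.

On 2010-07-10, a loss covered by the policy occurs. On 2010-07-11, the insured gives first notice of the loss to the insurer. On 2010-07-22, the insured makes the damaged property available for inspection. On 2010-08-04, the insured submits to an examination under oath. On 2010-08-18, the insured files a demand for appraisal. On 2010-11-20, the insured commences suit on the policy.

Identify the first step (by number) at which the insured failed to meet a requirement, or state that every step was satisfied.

Step 2

(1) due by 2010-07-10 + 5 days = 2010-07-15; 2010-07-11 is within that limit.
(2) the permitted window runs from 2010-07-21 + 5 = 2010-07-26 to 2010-07-21 + 50 = 2010-09-09; 2010-07-22 is 4 days too early.
The procedure was therefore not followed at step 2.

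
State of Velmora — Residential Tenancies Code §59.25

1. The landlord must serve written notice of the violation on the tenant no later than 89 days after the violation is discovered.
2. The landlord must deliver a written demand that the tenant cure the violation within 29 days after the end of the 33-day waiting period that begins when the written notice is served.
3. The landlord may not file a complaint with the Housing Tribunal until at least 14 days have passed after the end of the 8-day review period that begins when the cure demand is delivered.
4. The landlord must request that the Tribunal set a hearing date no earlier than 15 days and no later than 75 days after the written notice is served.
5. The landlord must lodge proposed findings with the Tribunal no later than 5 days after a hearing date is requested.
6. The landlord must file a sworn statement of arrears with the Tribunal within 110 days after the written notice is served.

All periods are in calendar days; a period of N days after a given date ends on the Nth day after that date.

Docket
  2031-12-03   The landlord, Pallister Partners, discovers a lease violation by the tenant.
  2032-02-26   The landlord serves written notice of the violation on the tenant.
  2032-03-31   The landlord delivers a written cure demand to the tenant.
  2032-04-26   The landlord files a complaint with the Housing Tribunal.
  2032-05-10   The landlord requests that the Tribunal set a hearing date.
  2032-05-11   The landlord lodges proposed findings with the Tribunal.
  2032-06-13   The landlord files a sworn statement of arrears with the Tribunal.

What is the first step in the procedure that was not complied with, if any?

None — every step was satisfied

Step 1: 89 days after 2031-12-03 (when the violation is discovered) is 2032-03-01; done 2032-02-26 — timely.
Step 2: 29 days after 2032-03-30 (end of the 33-day waiting period, which began when the written notice is served on 2032-02-26) is 2032-04-28; completed 2032-03-31, before the deadline.
Step 3: the earliest permitted date is 14 days after 2032-04-08 (end of the 8-day review period, which began when the cure demand is delivered on 2032-03-31), i.e. 2032-04-22; done 2032-04-26 — permitted.
Step 4: the window is 15–75 days after 2032-02-26 (when the written notice is served), so 2032-03-12 through 2032-05-11; done 2032-05-10, which is between those dates.
Step 5: 5 days after 2032-05-10 (when a hearing date is requested) is 2032-05-15; 2032-05-11 is within that limit.
Step 6: 110 days after 2032-02-26 (when the written notice is served) is 2032-06-15; done 2032-06-13 — timely.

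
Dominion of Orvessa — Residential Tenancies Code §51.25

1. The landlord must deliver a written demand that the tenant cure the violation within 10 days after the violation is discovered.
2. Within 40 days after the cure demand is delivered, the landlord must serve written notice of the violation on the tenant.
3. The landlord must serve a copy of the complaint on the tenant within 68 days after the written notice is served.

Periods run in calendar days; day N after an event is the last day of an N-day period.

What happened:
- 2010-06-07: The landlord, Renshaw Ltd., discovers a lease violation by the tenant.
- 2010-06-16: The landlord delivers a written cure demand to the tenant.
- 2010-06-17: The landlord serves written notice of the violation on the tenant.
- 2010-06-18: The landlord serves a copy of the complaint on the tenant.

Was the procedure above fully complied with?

Yes

(1) due by 2010-06-07 + 10 days = 2010-06-17; 2010-06-16 is within that limit.
(2) due by 2010-06-16 + 40 days = 2010-07-26; done 2010-06-17 — timely.
(3) due by 2010-06-17 + 68 days = 2010-08-24; done 2010-06-18 — timely.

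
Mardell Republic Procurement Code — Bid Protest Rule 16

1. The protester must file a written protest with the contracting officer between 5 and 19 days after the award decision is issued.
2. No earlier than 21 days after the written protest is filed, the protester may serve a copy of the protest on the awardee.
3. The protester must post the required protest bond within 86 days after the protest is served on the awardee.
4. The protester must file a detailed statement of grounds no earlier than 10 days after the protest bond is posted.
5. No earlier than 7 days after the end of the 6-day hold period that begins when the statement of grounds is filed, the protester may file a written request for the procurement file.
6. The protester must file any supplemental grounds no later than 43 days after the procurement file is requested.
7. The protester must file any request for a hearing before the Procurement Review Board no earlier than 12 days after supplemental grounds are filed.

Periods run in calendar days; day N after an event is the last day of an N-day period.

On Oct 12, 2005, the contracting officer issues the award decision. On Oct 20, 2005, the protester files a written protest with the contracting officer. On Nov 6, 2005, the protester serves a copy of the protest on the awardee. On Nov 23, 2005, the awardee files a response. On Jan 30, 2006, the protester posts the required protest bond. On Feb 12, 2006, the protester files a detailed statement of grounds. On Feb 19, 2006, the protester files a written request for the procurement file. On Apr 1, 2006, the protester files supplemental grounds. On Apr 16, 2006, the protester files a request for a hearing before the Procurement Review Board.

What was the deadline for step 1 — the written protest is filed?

Step 1 runs from Oct 12, 2005, when the award decision is issued. The window is 5–19 days after Oct 12, 2005; it closes on Oct 31, 2005.

Oct 31, 2005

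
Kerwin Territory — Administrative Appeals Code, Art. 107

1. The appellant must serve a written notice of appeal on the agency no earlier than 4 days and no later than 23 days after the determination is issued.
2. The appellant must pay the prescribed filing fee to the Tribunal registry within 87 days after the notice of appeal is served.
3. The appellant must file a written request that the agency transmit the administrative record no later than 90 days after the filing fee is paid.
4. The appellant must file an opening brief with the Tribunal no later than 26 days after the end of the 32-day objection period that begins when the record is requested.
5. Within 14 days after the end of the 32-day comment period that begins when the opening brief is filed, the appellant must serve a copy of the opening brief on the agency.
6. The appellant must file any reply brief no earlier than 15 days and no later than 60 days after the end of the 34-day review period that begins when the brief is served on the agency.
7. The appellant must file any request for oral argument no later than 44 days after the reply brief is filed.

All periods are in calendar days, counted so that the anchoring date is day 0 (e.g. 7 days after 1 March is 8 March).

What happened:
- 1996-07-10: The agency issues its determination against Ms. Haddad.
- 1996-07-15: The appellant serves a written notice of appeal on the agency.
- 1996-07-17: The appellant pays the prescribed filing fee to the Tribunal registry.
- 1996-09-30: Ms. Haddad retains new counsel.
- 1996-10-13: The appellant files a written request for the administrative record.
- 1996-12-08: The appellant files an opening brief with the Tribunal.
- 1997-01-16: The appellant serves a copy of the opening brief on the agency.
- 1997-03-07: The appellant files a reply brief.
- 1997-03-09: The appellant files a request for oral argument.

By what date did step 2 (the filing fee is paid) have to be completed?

1996-10-10

Step 2 runs from 1996-07-15, when the notice of appeal is served. 87 days after 1996-07-15 is 1996-10-10.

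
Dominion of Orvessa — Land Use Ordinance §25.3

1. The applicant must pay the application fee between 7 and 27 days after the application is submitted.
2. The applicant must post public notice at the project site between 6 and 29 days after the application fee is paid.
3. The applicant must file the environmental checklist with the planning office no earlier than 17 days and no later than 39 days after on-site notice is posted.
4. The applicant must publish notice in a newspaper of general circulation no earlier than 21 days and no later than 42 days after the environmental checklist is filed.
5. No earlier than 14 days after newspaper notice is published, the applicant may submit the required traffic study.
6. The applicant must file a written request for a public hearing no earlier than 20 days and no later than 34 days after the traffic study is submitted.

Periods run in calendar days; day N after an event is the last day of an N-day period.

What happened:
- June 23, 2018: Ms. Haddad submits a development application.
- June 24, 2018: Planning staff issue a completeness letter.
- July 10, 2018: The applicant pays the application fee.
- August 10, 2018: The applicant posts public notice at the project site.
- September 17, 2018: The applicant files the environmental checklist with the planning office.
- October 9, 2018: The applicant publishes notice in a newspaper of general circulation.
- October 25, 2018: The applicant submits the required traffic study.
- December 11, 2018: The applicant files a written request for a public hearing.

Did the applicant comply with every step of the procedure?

Step 1 — 7 and 27 days from June 23, 2018 (when the application is submitted) are June 30, 2018 and July 20, 2018 respectively; July 10, 2018 falls inside that range.
Step 2 — 6 and 29 days from July 10, 2018 (when the application fee is paid) are July 16, 2018 and August 8, 2018 respectively; done August 10, 2018 — 2 days after the window closed.

No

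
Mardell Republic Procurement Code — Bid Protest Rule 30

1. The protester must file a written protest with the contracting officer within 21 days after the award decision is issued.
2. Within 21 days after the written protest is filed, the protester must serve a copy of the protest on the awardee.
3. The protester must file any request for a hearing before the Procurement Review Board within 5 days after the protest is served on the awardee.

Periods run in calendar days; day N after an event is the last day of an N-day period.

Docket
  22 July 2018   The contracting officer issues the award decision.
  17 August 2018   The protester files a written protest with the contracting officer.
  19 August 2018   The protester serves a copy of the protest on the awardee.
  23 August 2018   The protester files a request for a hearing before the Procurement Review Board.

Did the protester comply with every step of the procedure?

(1) due by 22 July 2018 + 21 days = 12 August 2018; done 17 August 2018 — 5 days late.
The analysis stops there.

No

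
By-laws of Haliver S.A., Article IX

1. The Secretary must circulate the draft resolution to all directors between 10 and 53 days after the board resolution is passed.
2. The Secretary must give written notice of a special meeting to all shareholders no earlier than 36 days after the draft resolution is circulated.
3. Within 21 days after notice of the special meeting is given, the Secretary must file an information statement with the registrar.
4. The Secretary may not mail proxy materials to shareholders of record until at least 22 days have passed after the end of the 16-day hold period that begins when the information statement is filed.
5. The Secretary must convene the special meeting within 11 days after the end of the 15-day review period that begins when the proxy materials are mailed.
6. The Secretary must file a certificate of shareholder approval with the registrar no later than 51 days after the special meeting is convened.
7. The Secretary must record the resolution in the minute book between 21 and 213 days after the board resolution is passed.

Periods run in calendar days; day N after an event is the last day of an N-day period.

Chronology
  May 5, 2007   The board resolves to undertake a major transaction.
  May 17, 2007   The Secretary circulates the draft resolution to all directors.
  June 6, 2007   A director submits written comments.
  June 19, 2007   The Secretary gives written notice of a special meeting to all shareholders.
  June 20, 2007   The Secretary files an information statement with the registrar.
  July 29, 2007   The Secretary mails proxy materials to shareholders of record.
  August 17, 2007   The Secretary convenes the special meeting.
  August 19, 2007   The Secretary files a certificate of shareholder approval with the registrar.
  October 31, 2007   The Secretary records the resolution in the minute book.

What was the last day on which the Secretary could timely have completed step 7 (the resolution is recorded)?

December 4, 2007

Step 7 runs from May 5, 2007, when the board resolution is passed. The window is 21–213 days after May 5, 2007; it closes on December 4, 2007.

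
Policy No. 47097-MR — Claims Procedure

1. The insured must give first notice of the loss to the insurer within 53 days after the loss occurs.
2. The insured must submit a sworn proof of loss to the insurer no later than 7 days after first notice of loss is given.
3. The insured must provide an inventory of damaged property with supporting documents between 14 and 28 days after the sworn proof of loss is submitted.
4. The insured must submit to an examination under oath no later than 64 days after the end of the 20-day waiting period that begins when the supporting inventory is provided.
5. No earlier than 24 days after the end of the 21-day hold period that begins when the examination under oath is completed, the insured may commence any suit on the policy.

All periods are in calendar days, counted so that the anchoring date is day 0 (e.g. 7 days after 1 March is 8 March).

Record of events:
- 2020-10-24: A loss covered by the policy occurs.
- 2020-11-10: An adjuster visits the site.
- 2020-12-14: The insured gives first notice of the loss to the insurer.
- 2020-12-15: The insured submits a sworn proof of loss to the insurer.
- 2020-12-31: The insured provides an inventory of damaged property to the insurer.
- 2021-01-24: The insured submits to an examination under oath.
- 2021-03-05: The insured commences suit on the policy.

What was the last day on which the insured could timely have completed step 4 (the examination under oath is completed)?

2021-03-25

The supporting inventory is provided on 2020-12-31; the 20-day waiting period therefore ends 2021-01-20, and step 4 runs from that date. 64 days after 2021-01-20 is 2021-03-25.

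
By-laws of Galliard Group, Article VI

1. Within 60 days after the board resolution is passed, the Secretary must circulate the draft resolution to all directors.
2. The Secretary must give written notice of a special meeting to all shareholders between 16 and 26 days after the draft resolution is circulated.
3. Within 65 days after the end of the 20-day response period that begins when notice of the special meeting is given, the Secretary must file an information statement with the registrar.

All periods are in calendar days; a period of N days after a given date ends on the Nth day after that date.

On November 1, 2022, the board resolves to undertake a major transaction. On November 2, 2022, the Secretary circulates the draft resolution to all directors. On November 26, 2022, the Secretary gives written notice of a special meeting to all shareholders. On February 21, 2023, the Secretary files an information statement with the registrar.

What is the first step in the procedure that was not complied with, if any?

Step 3

Step 1: 60 days after November 1, 2022 (when the board resolution is passed) is December 31, 2022; done November 2, 2022 — timely.
Step 2: the window is 16–26 days after November 2, 2022 (when the draft resolution is circulated), so November 18, 2022 through November 28, 2022; November 26, 2022 falls inside that range.
Step 3: 65 days after December 16, 2022 (end of the 20-day response period, which began when notice of the special meeting is given on November 26, 2022) is February 19, 2023; not done until February 21, 2023, 2 days after the deadline.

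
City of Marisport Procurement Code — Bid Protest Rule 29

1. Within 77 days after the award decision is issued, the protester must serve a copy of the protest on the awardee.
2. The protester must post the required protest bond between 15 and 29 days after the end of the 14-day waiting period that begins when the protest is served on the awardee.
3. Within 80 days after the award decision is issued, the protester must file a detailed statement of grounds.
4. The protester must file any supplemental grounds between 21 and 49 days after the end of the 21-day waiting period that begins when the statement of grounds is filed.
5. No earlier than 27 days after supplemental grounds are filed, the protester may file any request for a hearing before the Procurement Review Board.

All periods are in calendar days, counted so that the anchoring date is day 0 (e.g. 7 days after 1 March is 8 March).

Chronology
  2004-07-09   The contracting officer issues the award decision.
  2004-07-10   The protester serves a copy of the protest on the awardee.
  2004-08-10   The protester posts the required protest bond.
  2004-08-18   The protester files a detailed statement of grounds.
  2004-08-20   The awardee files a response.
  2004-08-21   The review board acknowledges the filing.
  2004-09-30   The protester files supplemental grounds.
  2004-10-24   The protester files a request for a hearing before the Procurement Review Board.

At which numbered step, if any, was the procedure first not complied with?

Step 5

(1) due by 2004-07-09 + 77 days = 2004-09-24; done 2004-07-10 — timely.
(2) the permitted window runs from 2004-07-24 + 15 = 2004-08-08 to 2004-07-24 + 29 = 2004-08-22; done 2004-08-10, which is between those dates.
(3) due by 2004-07-09 + 80 days = 2004-09-27; completed 2004-08-18, before the deadline.
(4) the permitted window runs from 2004-09-08 + 21 = 2004-09-29 to 2004-09-08 + 49 = 2004-10-27; 2004-09-30 falls inside that range.
(5) permitted from 2004-09-30 + 27 days = 2004-10-27 onward; done 2004-10-24 — 3 days too early.
Later steps need not be reached.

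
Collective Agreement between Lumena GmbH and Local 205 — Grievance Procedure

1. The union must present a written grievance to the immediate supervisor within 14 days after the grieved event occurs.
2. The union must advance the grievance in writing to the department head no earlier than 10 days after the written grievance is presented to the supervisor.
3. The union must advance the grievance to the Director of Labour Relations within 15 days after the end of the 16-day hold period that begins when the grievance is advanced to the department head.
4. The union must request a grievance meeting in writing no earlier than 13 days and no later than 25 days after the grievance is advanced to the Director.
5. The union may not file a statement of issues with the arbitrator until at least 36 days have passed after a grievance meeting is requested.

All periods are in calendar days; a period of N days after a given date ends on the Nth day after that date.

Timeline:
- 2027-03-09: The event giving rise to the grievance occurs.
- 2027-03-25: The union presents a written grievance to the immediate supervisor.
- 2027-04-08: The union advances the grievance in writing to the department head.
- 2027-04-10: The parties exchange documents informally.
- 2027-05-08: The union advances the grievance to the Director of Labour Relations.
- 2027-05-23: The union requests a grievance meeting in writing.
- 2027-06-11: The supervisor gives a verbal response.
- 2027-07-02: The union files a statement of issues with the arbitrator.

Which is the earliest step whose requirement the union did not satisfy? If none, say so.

Step 1

Step 1: 14 days after 2027-03-09 (when the grieved event occurs) is 2027-03-23; done 2027-03-25 — 2 days late.
No need to go further; step 1 was not satisfied.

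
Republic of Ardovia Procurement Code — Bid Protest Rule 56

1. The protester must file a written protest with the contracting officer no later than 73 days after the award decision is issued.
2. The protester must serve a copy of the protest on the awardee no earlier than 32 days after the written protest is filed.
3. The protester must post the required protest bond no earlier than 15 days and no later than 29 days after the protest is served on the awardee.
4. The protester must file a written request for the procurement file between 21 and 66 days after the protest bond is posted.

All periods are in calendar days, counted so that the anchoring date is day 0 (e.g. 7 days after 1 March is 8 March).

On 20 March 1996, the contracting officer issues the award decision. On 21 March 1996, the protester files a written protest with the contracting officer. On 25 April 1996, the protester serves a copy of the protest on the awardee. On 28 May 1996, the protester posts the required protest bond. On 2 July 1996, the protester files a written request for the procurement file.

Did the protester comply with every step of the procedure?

Step 1 — counting 73 days from 20 March 1996 (when the award decision is issued) gives a deadline of 1 June 1996; done 21 March 1996 — timely.
Step 2 — must wait 32 days from 21 March 1996 (when the written protest is filed), so not before 22 April 1996; 25 April 1996 is on or after that date.
Step 3 — 15 and 29 days from 25 April 1996 (when the protest is served on the awardee) are 10 May 1996 and 24 May 1996 respectively; done 28 May 1996 — 4 days after the window closed.

No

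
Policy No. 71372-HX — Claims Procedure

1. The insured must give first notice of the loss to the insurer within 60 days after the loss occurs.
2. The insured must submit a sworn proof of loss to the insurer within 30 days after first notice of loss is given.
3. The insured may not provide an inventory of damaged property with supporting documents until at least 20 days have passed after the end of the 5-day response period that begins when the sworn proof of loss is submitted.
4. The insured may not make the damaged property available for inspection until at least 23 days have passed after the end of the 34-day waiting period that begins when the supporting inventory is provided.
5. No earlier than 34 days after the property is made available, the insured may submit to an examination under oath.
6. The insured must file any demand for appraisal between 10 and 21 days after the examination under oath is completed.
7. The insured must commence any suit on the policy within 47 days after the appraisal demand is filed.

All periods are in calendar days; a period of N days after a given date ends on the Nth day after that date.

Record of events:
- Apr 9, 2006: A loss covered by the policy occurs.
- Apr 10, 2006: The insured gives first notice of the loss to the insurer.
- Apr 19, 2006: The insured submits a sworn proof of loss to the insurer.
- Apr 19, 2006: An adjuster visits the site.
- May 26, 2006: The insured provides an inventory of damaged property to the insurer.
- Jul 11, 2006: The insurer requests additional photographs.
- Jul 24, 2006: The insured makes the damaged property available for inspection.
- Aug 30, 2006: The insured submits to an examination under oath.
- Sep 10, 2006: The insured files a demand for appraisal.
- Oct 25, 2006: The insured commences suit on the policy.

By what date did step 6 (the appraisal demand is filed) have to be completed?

Step 6 runs from Aug 30, 2006, when the examination under oath is completed. The window is 10–21 days after Aug 30, 2006; it closes on Sep 20, 2006.

Sep 20, 2006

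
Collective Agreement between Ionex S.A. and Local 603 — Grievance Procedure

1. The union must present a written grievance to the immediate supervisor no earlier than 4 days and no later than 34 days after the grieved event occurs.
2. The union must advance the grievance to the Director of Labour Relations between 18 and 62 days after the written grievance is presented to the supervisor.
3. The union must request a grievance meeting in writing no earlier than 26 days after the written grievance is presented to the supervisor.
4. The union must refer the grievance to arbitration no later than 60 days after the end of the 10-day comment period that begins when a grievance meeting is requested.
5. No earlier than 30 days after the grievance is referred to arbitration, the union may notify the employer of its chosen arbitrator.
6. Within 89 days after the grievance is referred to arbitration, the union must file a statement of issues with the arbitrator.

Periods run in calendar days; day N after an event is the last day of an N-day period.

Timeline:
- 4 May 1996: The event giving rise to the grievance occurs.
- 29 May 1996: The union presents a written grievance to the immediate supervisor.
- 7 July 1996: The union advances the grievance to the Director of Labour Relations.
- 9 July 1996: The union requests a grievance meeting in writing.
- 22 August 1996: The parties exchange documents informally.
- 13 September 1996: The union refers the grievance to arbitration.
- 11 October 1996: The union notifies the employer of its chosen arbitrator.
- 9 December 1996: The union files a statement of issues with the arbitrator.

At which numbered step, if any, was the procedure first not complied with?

Step 1: the window is 4–34 days after 4 May 1996 (when the grieved event occurs), so 8 May 1996 through 7 June 1996; 29 May 1996 falls inside that range.
Step 2: the window is 18–62 days after 29 May 1996 (when the written grievance is presented to the supervisor), so 16 June 1996 through 30 July 1996; 7 July 1996 falls inside that range.
Step 3: the earliest permitted date is 26 days after 29 May 1996 (when the written grievance is presented to the supervisor), i.e. 24 June 1996; 9 July 1996 is on or after that date.
Step 4: 60 days after 19 July 1996 (end of the 10-day comment period, which began when a grievance meeting is requested on 9 July 1996) is 17 September 1996; 13 September 1996 is within that limit.
Step 5: the earliest permitted date is 30 days after 13 September 1996 (when the grievance is referred to arbitration), i.e. 13 October 1996; done 11 October 1996 — 2 days too early.

Step 5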